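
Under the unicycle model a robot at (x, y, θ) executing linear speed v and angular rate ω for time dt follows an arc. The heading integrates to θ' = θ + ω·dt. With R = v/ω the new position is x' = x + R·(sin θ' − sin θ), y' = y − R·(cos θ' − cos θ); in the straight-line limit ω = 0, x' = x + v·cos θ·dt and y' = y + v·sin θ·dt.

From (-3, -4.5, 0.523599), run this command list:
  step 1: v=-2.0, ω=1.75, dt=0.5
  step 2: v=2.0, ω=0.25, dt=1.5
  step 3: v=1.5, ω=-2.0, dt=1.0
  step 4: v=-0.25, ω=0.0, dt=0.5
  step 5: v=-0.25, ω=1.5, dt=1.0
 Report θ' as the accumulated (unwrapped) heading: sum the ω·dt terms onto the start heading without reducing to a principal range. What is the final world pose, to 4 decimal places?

step 1: θ'=1.3986 (R=-1.1429) → pose (-3.5545, -5.2939, 1.3986)
step 2: θ'=1.7736 (R=8.0000) → pose (-3.6002, -2.3118, 1.7736)
step 3: θ'=-0.2264 (R=-0.7500) → pose (-2.6972, -1.4299, -0.2264)
step 4: θ'=-0.2264 (straight) → pose (-2.8190, -1.4018, -0.2264)
step 5: θ'=1.2736 (R=-0.1667) → pose (-3.0158, -1.5154, 1.2736)

(-3.0158, -1.5154, 1.2736)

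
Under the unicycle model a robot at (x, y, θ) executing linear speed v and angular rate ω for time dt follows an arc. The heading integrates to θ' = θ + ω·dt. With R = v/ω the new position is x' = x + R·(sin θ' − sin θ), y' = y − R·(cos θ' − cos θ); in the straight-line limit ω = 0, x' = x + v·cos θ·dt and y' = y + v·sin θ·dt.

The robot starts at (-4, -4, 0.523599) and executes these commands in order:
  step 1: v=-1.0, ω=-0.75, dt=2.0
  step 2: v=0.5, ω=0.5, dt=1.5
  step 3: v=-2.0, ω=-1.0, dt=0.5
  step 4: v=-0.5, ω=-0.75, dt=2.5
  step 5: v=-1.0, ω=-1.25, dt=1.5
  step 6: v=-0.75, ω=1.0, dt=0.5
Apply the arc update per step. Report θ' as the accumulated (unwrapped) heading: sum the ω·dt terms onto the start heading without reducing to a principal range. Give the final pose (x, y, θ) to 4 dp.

step 1: θ'=-0.9764 (R=1.3333) → pose (-5.7713, -3.5920, -0.9764)
step 2: θ'=-0.2264 (R=1.0000) → pose (-5.1673, -4.0064, -0.2264)
step 3: θ'=-0.7264 (R=2.0000) → pose (-6.0467, -3.5526, -0.7264)
step 4: θ'=-2.6014 (R=0.6667) → pose (-5.9468, -2.4825, -2.6014)
step 5: θ'=-4.4764 (R=0.8000) → pose (-4.7575, -2.9816, -4.4764)
step 6: θ'=-3.9764 (R=-0.7500) → pose (-4.5842, -3.3097, -3.9764)

(-4.5842, -3.3097, -3.9764)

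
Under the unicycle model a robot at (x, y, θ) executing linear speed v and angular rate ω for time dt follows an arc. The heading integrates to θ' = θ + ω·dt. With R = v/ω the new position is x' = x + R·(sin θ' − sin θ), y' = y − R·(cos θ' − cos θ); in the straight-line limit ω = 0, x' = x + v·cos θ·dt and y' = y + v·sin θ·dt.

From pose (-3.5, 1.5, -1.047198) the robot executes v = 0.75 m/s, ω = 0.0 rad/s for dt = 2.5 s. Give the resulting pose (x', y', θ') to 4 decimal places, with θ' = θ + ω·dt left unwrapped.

(-2.5625, -0.1238, -1.0472)

θ' = -1.0472 + 0.0·2.5 = -1.0472
ω = 0 → straight: x' = -3.5 + 0.75·cos(-1.0472)·2.5 = -2.5625
y' = 1.5 + 0.75·sin(-1.0472)·2.5 = -0.1238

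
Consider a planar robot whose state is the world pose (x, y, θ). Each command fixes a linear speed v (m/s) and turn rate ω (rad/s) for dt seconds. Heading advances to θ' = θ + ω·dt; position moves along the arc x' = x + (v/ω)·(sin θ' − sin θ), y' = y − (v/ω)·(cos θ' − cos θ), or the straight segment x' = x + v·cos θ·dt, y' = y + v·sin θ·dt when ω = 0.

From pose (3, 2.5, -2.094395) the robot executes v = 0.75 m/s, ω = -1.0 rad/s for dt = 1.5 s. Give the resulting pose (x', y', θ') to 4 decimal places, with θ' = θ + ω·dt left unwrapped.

θ' = -2.0944 + -1.0·1.5 = -3.5944
R = v/ω = 0.75/-1.0 = -0.7500
x' = 3 + -0.7500·(sin -3.5944 − sin -2.0944) = 2.0224
y' = 2.5 − -0.7500·(cos -3.5944 − cos -2.0944) = 2.2006

(2.0224, 2.2006, -3.5944)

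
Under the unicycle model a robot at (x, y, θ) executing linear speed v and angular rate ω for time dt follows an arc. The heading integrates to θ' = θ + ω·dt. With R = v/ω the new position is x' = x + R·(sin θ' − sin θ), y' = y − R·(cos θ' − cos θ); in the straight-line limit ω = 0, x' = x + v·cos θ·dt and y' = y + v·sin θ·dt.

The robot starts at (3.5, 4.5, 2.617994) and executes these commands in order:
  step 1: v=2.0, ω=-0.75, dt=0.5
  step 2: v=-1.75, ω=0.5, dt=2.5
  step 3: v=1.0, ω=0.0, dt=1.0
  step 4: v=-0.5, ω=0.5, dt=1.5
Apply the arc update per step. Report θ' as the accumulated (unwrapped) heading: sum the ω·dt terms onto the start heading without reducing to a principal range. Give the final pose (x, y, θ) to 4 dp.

(6.2989, 4.1845, 4.2430)

step 1: θ'=2.2430 (R=-2.6667) → pose (2.7468, 5.1488, 2.2430)
step 2: θ'=3.4930 (R=-3.5000) → pose (6.6901, 4.0422, 3.4930)
step 3: θ'=3.4930 (straight) → pose (5.7512, 3.6980, 3.4930)
step 4: θ'=4.2430 (R=-1.0000) → pose (6.2989, 4.1845, 4.2430)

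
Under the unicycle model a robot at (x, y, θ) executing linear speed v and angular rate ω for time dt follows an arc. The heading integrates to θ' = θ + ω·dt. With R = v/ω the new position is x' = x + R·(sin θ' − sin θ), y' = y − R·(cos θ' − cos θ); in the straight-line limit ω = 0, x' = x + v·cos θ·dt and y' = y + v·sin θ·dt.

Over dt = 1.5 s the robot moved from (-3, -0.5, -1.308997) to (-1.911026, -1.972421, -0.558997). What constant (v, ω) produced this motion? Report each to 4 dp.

v = 1.2500, ω = 0.5000

Δθ = -0.558997 − -1.308997 = 0.750000
ω = Δθ/dt = 0.750000/1.5 = 0.5000
R = −Δy/(cos θ' − cos θ) = 2.5000
v = R·ω = 2.5000·0.5000 = 1.2500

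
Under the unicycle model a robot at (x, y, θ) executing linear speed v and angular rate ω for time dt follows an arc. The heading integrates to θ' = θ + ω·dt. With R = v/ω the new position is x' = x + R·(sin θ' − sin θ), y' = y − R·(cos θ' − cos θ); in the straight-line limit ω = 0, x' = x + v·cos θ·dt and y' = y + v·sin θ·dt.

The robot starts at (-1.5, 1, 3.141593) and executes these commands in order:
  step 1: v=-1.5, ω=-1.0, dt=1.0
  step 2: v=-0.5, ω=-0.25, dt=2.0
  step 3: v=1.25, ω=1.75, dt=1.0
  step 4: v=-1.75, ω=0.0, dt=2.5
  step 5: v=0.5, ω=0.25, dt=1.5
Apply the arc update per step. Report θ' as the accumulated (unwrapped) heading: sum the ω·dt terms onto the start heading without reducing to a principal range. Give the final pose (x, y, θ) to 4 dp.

step 1: θ'=2.1416 (R=1.5000) → pose (-0.2378, 0.3105, 2.1416)
step 2: θ'=1.6416 (R=2.0000) → pose (0.0743, -0.6287, 1.6416)
step 3: θ'=3.3916 (R=0.7143) → pose (-0.8150, 0.0129, 3.3916)
step 4: θ'=3.3916 (straight) → pose (3.4240, 1.0953, 3.3916)
step 5: θ'=3.7666 (R=2.0000) → pose (2.7486, 0.7794, 3.7666)

(2.7486, 0.7794, 3.7666)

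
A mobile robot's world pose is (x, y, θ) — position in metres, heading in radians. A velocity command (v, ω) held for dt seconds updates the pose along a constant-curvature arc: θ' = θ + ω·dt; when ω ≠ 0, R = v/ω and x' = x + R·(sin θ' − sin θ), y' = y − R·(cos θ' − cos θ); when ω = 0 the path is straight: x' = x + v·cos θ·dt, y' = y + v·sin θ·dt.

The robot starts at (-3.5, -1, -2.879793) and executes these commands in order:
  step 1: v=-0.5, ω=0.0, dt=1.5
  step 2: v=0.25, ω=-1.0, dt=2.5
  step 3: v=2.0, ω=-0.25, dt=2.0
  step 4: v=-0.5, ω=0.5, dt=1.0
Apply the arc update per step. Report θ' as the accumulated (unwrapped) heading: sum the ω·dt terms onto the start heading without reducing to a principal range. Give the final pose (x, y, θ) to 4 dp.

(-0.2864, 1.6958, -5.3798)

step 1: θ'=-2.8798 (straight) → pose (-2.7756, -0.8059, -2.8798)
step 2: θ'=-5.3798 (R=-0.2500) → pose (-3.0366, -0.4097, -5.3798)
step 3: θ'=-5.8798 (R=-8.0000) → pose (0.1065, 1.9966, -5.8798)
step 4: θ'=-5.3798 (R=-1.0000) → pose (-0.2864, 1.6958, -5.3798)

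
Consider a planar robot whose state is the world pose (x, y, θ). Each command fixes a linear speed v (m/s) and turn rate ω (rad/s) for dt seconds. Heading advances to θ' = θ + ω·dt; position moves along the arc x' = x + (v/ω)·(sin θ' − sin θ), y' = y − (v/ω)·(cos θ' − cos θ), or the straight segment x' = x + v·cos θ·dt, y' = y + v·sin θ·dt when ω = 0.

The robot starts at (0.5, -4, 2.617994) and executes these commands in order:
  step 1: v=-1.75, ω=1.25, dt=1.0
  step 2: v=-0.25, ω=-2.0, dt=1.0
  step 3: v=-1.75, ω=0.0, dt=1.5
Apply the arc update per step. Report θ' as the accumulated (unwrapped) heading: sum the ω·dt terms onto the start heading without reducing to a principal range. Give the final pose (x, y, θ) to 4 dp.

step 1: θ'=3.8680 (R=-1.4000) → pose (2.1299, -3.8342, 3.8680)
step 2: θ'=1.8680 (R=0.1250) → pose (2.3324, -3.8910, 1.8680)
step 3: θ'=1.8680 (straight) → pose (3.1011, -6.4009, 1.8680)

(3.1011, -6.4009, 1.8680)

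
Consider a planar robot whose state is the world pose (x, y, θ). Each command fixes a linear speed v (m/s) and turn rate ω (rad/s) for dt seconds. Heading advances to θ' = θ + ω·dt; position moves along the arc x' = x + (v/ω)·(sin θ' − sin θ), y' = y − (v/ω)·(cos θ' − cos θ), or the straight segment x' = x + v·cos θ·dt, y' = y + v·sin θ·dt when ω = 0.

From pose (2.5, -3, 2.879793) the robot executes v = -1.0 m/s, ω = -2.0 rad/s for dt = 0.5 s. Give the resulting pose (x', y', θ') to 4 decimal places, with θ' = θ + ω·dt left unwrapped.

(2.8469, -3.3309, 1.8798)

θ' = 2.8798 + -2.0·0.5 = 1.8798
R = v/ω = -1.0/-2.0 = 0.5000
x' = 2.5 + 0.5000·(sin 1.8798 − sin 2.8798) = 2.8469
y' = -3 − 0.5000·(cos 1.8798 − cos 2.8798) = -3.3309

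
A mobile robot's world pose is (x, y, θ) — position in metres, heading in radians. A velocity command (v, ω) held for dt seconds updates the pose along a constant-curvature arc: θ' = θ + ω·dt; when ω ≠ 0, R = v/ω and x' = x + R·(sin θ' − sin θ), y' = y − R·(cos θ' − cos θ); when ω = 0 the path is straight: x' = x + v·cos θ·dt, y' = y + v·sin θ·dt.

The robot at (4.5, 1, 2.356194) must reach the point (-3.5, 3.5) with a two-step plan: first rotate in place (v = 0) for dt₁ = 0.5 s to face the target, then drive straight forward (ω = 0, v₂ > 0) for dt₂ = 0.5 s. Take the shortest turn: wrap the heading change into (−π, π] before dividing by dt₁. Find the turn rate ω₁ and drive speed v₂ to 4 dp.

ω₁ = 0.9650, v₂ = 16.7631

heading to target = atan2(3.5−1, -3.5−4.5) = 2.8387
Δθ = wrap(2.8387 − 2.3562) = 0.4825; ω₁ = Δθ/dt₁ = 0.9650
distance = √((-3.5−4.5)² + (3.5−1)²) = 8.3815; v₂ = distance/dt₂ = 16.7631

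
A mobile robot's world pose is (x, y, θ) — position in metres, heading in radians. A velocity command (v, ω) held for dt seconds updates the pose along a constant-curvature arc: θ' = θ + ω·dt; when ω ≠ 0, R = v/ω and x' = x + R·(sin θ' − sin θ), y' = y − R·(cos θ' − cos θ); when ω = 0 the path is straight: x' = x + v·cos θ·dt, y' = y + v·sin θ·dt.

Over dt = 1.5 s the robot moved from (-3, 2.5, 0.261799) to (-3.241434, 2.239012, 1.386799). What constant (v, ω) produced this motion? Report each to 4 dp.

v = -0.2500, ω = 0.7500

Δθ = 1.386799 − 0.261799 = 1.125000
ω = Δθ/dt = 1.125000/1.5 = 0.7500
R = −Δy/(cos θ' − cos θ) = -0.3333
v = R·ω = -0.3333·0.7500 = -0.2500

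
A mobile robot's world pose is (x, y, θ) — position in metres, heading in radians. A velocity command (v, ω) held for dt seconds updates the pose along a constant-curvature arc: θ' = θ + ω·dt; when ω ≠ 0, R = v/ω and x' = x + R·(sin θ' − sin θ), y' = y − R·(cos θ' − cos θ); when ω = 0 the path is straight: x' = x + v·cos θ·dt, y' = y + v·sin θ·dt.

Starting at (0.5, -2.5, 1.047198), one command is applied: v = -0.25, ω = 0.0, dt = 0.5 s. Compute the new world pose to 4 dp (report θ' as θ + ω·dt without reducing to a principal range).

θ' = 1.0472 + 0.0·0.5 = 1.0472
ω = 0 → straight: x' = 0.5 + -0.25·cos(1.0472)·0.5 = 0.4375
y' = -2.5 + -0.25·sin(1.0472)·0.5 = -2.6083

(0.4375, -2.6083, 1.0472)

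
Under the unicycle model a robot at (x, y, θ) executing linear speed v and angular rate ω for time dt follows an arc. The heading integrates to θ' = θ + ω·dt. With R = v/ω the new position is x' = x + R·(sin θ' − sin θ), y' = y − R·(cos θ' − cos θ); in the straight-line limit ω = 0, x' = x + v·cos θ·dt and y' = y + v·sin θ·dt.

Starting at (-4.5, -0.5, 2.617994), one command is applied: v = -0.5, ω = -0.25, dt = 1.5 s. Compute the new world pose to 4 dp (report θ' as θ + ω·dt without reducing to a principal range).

θ' = 2.6180 + -0.25·1.5 = 2.2430
R = v/ω = -0.5/-0.25 = 2.0000
x' = -4.5 + 2.0000·(sin 2.2430 − sin 2.6180) = -3.9351
y' = -0.5 − 2.0000·(cos 2.2430 − cos 2.6180) = -0.9866

(-3.9351, -0.9866, 2.2430)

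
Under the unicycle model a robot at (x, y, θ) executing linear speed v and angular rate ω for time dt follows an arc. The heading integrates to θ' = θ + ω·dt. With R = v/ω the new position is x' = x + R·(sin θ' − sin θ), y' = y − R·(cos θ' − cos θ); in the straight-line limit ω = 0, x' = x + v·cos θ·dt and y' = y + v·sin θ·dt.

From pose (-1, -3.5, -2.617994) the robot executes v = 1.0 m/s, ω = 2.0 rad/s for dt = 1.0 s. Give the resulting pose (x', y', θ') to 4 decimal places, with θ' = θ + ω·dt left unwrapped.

(-1.0397, -4.3405, -0.6180)

θ' = -2.6180 + 2.0·1.0 = -0.6180
R = v/ω = 1.0/2.0 = 0.5000
x' = -1 + 0.5000·(sin -0.6180 − sin -2.6180) = -1.0397
y' = -3.5 − 0.5000·(cos -0.6180 − cos -2.6180) = -4.3405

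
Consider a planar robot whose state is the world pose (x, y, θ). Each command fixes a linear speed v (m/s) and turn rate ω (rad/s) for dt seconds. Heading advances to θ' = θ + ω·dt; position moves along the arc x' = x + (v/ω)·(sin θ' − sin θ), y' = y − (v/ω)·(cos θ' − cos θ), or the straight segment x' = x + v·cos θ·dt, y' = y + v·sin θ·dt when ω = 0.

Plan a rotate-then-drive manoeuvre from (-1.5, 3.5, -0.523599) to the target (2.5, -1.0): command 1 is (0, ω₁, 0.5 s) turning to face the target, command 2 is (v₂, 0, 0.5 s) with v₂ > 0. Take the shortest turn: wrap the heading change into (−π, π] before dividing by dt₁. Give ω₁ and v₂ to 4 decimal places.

heading to target = atan2(-1−3.5, 2.5−-1.5) = -0.8442
Δθ = wrap(-0.8442 − -0.5236) = -0.3206; ω₁ = Δθ/dt₁ = -0.6411
distance = √((2.5−-1.5)² + (-1−3.5)²) = 6.0208; v₂ = distance/dt₂ = 12.0416

ω₁ = -0.6411, v₂ = 12.0416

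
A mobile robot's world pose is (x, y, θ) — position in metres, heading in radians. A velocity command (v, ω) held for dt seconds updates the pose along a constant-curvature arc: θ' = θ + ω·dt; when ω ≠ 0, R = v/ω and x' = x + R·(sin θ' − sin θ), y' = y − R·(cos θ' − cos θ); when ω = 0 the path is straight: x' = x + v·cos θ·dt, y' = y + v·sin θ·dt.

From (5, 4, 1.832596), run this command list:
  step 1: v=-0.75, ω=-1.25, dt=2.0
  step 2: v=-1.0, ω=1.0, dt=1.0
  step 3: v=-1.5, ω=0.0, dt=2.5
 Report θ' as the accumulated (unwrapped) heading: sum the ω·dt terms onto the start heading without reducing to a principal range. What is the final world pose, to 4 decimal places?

step 1: θ'=-0.6674 (R=0.6000) → pose (4.0491, 3.3734, -0.6674)
step 2: θ'=0.3326 (R=-1.0000) → pose (3.1036, 3.5332, 0.3326)
step 3: θ'=0.3326 (straight) → pose (-0.4409, 2.3088, 0.3326)

(-0.4409, 2.3088, 0.3326)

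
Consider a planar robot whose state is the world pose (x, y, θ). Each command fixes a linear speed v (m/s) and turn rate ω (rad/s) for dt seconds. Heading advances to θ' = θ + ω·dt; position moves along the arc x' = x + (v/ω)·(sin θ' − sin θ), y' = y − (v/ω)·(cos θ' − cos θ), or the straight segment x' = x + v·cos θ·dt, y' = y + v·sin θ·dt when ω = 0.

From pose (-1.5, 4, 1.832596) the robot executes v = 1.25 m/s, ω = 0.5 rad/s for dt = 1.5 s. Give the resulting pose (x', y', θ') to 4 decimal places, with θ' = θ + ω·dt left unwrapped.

(-2.5890, 5.4724, 2.5826)

θ' = 1.8326 + 0.5·1.5 = 2.5826
R = v/ω = 1.25/0.5 = 2.5000
x' = -1.5 + 2.5000·(sin 2.5826 − sin 1.8326) = -2.5890
y' = 4 − 2.5000·(cos 2.5826 − cos 1.8326) = 5.4724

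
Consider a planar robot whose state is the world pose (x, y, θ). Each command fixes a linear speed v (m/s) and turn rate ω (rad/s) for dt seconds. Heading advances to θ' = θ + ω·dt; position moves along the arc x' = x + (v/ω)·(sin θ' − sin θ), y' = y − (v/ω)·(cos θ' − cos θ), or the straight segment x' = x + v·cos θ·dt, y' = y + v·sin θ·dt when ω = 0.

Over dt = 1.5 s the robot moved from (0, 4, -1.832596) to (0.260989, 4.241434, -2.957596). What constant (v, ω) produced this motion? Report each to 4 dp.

Δθ = -2.957596 − -1.832596 = -1.125000
ω = Δθ/dt = -1.125000/1.5 = -0.7500
R = Δx/(sin θ' − sin θ) = 0.3333
v = R·ω = 0.3333·-0.7500 = -0.2500

v = -0.2500, ω = -0.7500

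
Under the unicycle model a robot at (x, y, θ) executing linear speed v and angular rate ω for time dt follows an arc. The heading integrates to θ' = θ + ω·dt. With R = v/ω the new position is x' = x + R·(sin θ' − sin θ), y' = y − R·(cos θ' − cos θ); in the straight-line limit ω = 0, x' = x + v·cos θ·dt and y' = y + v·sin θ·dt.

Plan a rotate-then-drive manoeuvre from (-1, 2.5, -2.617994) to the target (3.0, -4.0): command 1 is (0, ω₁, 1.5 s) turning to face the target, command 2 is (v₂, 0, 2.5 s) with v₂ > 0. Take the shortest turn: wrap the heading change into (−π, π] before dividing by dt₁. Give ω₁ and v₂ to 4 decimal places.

ω₁ = 1.0659, v₂ = 3.0529

heading to target = atan2(-4−2.5, 3−-1) = -1.0191
Δθ = wrap(-1.0191 − -2.6180) = 1.5989; ω₁ = Δθ/dt₁ = 1.0659
distance = √((3−-1)² + (-4−2.5)²) = 7.6322; v₂ = distance/dt₂ = 3.0529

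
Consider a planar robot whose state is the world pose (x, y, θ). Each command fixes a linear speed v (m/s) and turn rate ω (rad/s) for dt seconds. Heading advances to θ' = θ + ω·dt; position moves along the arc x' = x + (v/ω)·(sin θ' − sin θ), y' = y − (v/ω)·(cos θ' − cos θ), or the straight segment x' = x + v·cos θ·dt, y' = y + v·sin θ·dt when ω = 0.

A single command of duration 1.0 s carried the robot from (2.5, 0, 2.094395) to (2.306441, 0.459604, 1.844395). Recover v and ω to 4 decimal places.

v = 0.5000, ω = -0.2500

Δθ = 1.844395 − 2.094395 = -0.250000
ω = Δθ/dt = -0.250000/1.0 = -0.2500
R = −Δy/(cos θ' − cos θ) = -2.0000
v = R·ω = -2.0000·-0.2500 = 0.5000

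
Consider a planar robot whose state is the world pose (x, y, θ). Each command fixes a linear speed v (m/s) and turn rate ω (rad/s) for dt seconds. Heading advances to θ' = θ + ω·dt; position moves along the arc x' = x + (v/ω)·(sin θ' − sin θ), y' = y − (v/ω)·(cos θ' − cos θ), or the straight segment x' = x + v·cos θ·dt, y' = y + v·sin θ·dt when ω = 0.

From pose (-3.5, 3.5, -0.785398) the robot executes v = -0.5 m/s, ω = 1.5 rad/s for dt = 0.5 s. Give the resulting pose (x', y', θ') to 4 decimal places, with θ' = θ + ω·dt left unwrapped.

(-3.7239, 3.5974, -0.0354)

θ' = -0.7854 + 1.5·0.5 = -0.0354
R = v/ω = -0.5/1.5 = -0.3333
x' = -3.5 + -0.3333·(sin -0.0354 − sin -0.7854) = -3.7239
y' = 3.5 − -0.3333·(cos -0.0354 − cos -0.7854) = 3.5974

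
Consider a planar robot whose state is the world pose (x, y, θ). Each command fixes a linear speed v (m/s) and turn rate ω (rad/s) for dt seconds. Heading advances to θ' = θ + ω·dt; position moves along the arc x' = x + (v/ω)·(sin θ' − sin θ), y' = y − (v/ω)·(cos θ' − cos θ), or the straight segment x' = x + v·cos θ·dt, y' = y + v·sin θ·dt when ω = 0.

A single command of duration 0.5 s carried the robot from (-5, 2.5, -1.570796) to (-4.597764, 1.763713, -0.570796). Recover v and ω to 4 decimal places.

Δθ = -0.570796 − -1.570796 = 1.000000
ω = Δθ/dt = 1.000000/0.5 = 2.0000
R = −Δy/(cos θ' − cos θ) = 0.8750
v = R·ω = 0.8750·2.0000 = 1.7500

v = 1.7500, ω = 2.0000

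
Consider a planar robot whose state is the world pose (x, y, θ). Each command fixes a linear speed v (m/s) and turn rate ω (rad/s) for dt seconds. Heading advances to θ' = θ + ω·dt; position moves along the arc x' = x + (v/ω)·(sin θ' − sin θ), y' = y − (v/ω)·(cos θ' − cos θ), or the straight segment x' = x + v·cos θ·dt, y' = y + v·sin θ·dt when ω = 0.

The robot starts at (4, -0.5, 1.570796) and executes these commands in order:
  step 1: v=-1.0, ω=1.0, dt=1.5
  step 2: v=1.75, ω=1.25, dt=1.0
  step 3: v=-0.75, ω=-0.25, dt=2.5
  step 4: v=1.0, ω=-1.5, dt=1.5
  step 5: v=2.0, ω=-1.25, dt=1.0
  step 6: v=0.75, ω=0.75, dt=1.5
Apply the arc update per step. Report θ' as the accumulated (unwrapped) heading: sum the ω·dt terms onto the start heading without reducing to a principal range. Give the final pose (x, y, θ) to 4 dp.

(5.7686, 1.7997, 1.3208)

step 1: θ'=3.0708 (R=-1.0000) → pose (4.9293, -1.4975, 3.0708)
step 2: θ'=4.3208 (R=1.4000) → pose (3.5362, -2.3597, 4.3208)
step 3: θ'=3.6958 (R=3.0000) → pose (4.7303, -0.9537, 3.6958)
step 4: θ'=1.4458 (R=-0.6667) → pose (3.7180, -0.3037, 1.4458)
step 5: θ'=0.1958 (R=-1.6000) → pose (4.9942, 1.0663, 0.1958)
step 6: θ'=1.3208 (R=1.0000) → pose (5.7686, 1.7997, 1.3208)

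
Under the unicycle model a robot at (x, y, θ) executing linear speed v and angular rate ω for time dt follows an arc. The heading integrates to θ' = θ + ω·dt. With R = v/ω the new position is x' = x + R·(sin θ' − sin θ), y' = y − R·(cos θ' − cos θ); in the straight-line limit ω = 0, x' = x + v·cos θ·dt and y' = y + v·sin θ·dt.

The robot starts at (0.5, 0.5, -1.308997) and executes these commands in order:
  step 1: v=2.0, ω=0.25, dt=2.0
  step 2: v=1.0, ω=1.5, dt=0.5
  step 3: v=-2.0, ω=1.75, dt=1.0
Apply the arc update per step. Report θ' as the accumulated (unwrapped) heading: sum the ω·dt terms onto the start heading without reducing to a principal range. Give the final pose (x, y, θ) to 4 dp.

step 1: θ'=-0.8090 (R=8.0000) → pose (2.4386, -2.9512, -0.8090)
step 2: θ'=-0.0590 (R=0.6667) → pose (2.8817, -3.1566, -0.0590)
step 3: θ'=1.6910 (R=-1.1429) → pose (1.6797, -4.4345, 1.6910)

(1.6797, -4.4345, 1.6910)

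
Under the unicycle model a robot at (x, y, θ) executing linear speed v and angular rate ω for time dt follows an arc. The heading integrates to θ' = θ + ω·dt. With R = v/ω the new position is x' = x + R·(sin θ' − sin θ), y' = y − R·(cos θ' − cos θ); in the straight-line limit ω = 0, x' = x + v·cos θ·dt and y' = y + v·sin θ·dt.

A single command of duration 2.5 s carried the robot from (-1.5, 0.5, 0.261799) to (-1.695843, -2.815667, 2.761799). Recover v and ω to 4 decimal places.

v = -1.7500, ω = 1.0000

Δθ = 2.761799 − 0.261799 = 2.500000
ω = Δθ/dt = 2.500000/2.5 = 1.0000
R = −Δy/(cos θ' − cos θ) = -1.7500
v = R·ω = -1.7500·1.0000 = -1.7500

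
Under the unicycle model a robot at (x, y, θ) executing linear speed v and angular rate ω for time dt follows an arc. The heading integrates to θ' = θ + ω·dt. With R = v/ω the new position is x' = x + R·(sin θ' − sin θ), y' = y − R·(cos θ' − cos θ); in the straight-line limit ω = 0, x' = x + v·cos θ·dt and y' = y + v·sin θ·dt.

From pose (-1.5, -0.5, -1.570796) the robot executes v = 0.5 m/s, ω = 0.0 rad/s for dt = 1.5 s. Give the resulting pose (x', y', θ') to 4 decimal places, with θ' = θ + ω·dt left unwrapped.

(-1.5000, -1.2500, -1.5708)

θ' = -1.5708 + 0.0·1.5 = -1.5708
ω = 0 → straight: x' = -1.5 + 0.5·cos(-1.5708)·1.5 = -1.5000
y' = -0.5 + 0.5·sin(-1.5708)·1.5 = -1.2500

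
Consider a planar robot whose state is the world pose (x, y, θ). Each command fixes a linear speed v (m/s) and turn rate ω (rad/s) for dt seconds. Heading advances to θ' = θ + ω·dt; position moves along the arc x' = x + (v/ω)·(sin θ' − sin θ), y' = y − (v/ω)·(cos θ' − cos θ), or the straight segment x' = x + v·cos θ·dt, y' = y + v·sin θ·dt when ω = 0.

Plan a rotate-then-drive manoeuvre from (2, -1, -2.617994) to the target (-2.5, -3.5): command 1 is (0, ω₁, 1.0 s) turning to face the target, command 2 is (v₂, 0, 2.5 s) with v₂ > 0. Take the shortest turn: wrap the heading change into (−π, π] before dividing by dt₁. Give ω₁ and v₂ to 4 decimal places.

heading to target = atan2(-3.5−-1, -2.5−2) = -2.6345
Δθ = wrap(-2.6345 − -2.6180) = -0.0165; ω₁ = Δθ/dt₁ = -0.0165
distance = √((-2.5−2)² + (-3.5−-1)²) = 5.1478; v₂ = distance/dt₂ = 2.0591

ω₁ = -0.0165, v₂ = 2.0591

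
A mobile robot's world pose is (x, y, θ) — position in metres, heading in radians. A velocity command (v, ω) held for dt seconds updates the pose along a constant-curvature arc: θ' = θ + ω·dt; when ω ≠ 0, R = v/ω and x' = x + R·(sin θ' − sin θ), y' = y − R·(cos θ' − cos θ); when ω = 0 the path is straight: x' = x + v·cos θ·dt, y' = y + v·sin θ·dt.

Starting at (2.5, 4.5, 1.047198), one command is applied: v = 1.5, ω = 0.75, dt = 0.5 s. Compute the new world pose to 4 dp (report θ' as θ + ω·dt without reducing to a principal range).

(2.7459, 5.2039, 1.4222)

θ' = 1.0472 + 0.75·0.5 = 1.4222
R = v/ω = 1.5/0.75 = 2.0000
x' = 2.5 + 2.0000·(sin 1.4222 − sin 1.0472) = 2.7459
y' = 4.5 − 2.0000·(cos 1.4222 − cos 1.0472) = 5.2039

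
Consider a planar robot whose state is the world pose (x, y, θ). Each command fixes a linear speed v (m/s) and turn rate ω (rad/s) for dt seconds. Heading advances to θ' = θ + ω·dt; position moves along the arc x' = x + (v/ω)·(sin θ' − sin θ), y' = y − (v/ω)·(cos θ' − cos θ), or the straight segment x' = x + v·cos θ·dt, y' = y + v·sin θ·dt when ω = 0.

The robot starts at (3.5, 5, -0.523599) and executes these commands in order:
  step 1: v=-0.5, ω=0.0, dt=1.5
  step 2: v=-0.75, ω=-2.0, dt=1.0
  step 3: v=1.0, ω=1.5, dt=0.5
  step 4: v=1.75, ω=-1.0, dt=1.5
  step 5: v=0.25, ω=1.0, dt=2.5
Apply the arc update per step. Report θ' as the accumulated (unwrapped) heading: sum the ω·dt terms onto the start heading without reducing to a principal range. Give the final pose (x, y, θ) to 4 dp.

step 1: θ'=-0.5236 (straight) → pose (2.8505, 5.3750, -0.5236)
step 2: θ'=-2.5236 (R=0.3750) → pose (2.8207, 6.0054, -2.5236)
step 3: θ'=-1.7736 (R=0.6667) → pose (2.5540, 5.5963, -1.7736)
step 4: θ'=-3.2736 (R=-1.7500) → pose (0.6095, 4.2140, -3.2736)
step 5: θ'=-0.7736 (R=0.2500) → pose (0.4019, 3.7873, -0.7736)

(0.4019, 3.7873, -0.7736)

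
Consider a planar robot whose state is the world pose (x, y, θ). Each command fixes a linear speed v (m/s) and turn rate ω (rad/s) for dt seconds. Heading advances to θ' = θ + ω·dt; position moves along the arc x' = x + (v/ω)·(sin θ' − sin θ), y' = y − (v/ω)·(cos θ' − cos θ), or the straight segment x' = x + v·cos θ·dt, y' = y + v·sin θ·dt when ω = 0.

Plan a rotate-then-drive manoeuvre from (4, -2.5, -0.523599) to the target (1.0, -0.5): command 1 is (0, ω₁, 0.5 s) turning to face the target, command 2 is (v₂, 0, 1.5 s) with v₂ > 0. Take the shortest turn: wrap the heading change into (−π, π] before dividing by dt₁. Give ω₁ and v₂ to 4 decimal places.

heading to target = atan2(-0.5−-2.5, 1−4) = 2.5536
Δθ = wrap(2.5536 − -0.5236) = 3.0772; ω₁ = Δθ/dt₁ = 6.1544
distance = √((1−4)² + (-0.5−-2.5)²) = 3.6056; v₂ = distance/dt₂ = 2.4037

ω₁ = 6.1544, v₂ = 2.4037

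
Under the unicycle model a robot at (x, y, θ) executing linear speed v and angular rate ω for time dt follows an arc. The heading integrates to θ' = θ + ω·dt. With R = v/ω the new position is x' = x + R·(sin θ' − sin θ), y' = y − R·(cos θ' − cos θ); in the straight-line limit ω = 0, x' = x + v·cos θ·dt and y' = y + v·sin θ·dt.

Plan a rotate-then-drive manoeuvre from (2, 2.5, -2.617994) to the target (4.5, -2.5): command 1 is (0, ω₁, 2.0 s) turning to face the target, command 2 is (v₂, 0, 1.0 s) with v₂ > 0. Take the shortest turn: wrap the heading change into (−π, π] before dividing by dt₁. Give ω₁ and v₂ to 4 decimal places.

ω₁ = 0.7554, v₂ = 5.5902

heading to target = atan2(-2.5−2.5, 4.5−2) = -1.1071
Δθ = wrap(-1.1071 − -2.6180) = 1.5108; ω₁ = Δθ/dt₁ = 0.7554
distance = √((4.5−2)² + (-2.5−2.5)²) = 5.5902; v₂ = distance/dt₂ = 5.5902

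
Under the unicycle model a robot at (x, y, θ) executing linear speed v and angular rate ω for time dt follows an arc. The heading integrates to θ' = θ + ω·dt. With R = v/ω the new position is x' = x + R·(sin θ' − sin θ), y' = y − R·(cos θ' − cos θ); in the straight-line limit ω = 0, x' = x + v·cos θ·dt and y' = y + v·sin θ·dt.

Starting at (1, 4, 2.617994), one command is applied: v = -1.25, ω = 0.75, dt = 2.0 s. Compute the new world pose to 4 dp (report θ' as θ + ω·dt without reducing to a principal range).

θ' = 2.6180 + 0.75·2.0 = 4.1180
R = v/ω = -1.25/0.75 = -1.6667
x' = 1 + -1.6667·(sin 4.1180 − sin 2.6180) = 3.2141
y' = 4 − -1.6667·(cos 4.1180 − cos 2.6180) = 4.5100

(3.2141, 4.5100, 4.1180)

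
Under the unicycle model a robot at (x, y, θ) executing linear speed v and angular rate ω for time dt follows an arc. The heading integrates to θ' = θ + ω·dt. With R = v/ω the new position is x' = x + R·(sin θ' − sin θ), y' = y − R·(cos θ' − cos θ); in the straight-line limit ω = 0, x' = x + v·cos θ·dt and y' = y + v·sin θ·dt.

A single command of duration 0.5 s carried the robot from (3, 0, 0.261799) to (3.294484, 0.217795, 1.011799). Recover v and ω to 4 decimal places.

v = 0.7500, ω = 1.5000

Δθ = 1.011799 − 0.261799 = 0.750000
ω = Δθ/dt = 0.750000/0.5 = 1.5000
R = Δx/(sin θ' − sin θ) = 0.5000
v = R·ω = 0.5000·1.5000 = 0.7500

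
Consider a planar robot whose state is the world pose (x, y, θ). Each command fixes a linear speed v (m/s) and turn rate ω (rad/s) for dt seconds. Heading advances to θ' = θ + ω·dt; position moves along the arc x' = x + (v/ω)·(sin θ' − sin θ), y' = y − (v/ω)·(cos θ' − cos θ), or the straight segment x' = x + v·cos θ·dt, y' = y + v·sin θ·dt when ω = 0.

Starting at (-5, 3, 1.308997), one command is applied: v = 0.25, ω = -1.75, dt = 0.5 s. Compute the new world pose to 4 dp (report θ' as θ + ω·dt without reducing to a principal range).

θ' = 1.3090 + -1.75·0.5 = 0.4340
R = v/ω = 0.25/-1.75 = -0.1429
x' = -5 + -0.1429·(sin 0.4340 − sin 1.3090) = -4.9221
y' = 3 − -0.1429·(cos 0.4340 − cos 1.3090) = 3.0926

(-4.9221, 3.0926, 0.4340)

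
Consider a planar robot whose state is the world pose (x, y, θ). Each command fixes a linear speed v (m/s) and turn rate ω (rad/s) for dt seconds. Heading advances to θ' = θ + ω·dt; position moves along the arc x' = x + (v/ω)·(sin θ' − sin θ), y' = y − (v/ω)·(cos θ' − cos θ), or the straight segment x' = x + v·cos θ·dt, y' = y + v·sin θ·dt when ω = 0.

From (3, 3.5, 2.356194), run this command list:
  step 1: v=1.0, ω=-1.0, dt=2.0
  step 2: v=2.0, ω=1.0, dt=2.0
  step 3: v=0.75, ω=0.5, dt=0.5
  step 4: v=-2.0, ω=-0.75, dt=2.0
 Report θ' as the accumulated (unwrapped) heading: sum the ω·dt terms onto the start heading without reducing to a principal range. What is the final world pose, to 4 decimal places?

step 1: θ'=0.3562 (R=-1.0000) → pose (3.3584, 5.1443, 0.3562)
step 2: θ'=2.3562 (R=2.0000) → pose (4.0752, 8.4330, 2.3562)
step 3: θ'=2.6062 (R=1.5000) → pose (3.7798, 8.6625, 2.6062)
step 4: θ'=1.1062 (R=2.6667) → pose (4.8033, 5.1741, 1.1062)

(4.8033, 5.1741, 1.1062)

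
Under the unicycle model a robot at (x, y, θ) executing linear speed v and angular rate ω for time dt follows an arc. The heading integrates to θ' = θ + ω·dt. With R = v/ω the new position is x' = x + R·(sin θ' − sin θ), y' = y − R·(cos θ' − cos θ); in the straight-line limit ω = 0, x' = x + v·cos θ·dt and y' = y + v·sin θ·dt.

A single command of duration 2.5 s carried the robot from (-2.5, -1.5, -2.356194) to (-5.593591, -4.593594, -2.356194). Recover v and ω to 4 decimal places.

Δθ = -2.356194 − -2.356194 = 0.000000
ω = Δθ/dt = 0.000000/2.5 = 0.0000
ω = 0 → v = (Δx·cos θ + Δy·sin θ)/dt = 1.7500

v = 1.7500, ω = 0.0000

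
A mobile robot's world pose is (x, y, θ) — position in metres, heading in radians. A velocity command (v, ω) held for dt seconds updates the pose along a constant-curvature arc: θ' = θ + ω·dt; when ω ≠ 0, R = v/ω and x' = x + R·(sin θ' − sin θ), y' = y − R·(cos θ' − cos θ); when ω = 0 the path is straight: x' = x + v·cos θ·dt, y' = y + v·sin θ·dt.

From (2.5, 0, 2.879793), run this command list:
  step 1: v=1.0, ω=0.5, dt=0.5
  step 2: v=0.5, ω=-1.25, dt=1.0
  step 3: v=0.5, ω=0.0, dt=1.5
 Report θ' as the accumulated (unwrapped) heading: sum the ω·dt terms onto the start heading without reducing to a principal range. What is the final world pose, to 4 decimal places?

step 1: θ'=3.1298 (R=2.0000) → pose (2.0060, 0.0680, 3.1298)
step 2: θ'=1.8798 (R=-0.4000) → pose (1.6296, 0.3463, 1.8798)
step 3: θ'=1.8798 (straight) → pose (1.4015, 1.0608, 1.8798)

(1.4015, 1.0608, 1.8798)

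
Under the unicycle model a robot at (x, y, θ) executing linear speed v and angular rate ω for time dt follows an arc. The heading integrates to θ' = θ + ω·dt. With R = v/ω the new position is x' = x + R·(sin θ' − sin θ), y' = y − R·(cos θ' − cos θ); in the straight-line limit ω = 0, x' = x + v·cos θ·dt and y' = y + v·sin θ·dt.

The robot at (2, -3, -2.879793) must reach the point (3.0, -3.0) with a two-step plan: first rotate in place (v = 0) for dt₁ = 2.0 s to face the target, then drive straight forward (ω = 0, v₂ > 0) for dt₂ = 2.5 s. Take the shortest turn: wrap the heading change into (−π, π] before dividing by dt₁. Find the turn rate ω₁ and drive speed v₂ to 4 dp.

heading to target = atan2(-3−-3, 3−2) = 0.0000
Δθ = wrap(0.0000 − -2.8798) = 2.8798; ω₁ = Δθ/dt₁ = 1.4399
distance = √((3−2)² + (-3−-3)²) = 1.0000; v₂ = distance/dt₂ = 0.4000

ω₁ = 1.4399, v₂ = 0.4000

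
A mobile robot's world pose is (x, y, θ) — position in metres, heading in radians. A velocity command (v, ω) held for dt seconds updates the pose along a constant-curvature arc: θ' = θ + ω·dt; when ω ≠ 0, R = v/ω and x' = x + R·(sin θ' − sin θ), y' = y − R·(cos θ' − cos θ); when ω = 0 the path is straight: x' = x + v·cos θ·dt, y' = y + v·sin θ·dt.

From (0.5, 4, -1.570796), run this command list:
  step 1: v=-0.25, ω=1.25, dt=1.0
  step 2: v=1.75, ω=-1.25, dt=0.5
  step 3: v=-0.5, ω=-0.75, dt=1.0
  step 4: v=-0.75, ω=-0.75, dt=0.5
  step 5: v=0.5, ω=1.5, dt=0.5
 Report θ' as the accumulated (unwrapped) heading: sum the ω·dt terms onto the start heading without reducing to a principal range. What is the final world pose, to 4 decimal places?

step 1: θ'=-0.3208 (R=-0.2000) → pose (0.3631, 4.1898, -0.3208)
step 2: θ'=-0.9458 (R=-1.4000) → pose (1.0570, 3.6804, -0.9458)
step 3: θ'=-1.6958 (R=0.6667) → pose (0.9361, 4.1535, -1.6958)
step 4: θ'=-2.0708 (R=1.0000) → pose (1.0508, 4.5083, -2.0708)
step 5: θ'=-1.3208 (R=0.3333) → pose (1.0203, 4.2660, -1.3208)

(1.0203, 4.2660, -1.3208)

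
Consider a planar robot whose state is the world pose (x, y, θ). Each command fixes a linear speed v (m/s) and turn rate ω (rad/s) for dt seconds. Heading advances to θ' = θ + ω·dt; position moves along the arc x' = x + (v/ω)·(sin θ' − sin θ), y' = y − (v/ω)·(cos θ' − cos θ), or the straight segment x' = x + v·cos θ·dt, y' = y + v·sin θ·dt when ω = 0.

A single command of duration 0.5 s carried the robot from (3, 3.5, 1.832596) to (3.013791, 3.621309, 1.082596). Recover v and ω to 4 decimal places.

v = 0.2500, ω = -1.5000

Δθ = 1.082596 − 1.832596 = -0.750000
ω = Δθ/dt = -0.750000/0.5 = -1.5000
R = −Δy/(cos θ' − cos θ) = -0.1667
v = R·ω = -0.1667·-1.5000 = 0.2500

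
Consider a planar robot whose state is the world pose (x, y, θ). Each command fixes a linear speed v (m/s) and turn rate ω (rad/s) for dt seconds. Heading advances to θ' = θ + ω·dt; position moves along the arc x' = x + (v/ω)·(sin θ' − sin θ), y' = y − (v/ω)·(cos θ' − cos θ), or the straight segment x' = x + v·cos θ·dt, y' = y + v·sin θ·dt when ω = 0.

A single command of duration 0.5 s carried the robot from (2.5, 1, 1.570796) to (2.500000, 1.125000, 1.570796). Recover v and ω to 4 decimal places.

v = 0.2500, ω = 0.0000

Δθ = 1.570796 − 1.570796 = 0.000000
ω = Δθ/dt = 0.000000/0.5 = 0.0000
ω = 0 → v = (Δx·cos θ + Δy·sin θ)/dt = 0.2500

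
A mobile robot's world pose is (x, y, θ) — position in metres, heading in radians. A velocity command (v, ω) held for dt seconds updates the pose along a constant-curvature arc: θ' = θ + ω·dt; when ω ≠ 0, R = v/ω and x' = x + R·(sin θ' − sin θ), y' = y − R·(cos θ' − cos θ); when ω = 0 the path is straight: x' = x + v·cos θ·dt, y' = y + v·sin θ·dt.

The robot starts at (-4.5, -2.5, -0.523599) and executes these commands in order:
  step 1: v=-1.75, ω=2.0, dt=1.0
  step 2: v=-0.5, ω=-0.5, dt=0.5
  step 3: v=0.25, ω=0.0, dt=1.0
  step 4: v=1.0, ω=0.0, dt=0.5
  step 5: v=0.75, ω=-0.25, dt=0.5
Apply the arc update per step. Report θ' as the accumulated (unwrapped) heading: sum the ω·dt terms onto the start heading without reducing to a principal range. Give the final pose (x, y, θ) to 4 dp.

step 1: θ'=1.4764 (R=-0.8750) → pose (-5.8086, -3.1753, 1.4764)
step 2: θ'=1.2264 (R=1.0000) → pose (-5.8629, -3.4187, 1.2264)
step 3: θ'=1.2264 (straight) → pose (-5.7785, -3.1834, 1.2264)
step 4: θ'=1.2264 (straight) → pose (-5.6097, -2.7127, 1.2264)
step 5: θ'=1.1014 (R=-3.0000) → pose (-5.4613, -2.3686, 1.1014)

(-5.4613, -2.3686, 1.1014)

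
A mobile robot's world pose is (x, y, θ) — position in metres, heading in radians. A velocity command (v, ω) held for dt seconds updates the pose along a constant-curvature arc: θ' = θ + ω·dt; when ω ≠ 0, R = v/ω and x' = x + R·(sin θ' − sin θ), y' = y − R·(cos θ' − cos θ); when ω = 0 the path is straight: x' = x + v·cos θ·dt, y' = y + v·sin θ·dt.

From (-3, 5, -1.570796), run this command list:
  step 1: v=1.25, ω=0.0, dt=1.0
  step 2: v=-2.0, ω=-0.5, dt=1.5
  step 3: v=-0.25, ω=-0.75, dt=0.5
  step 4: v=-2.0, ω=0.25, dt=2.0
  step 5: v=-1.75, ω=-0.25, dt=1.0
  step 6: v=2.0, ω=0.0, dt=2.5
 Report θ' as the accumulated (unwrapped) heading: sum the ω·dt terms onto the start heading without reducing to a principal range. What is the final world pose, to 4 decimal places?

(-1.4362, 7.1596, -2.4458)

step 1: θ'=-1.5708 (straight) → pose (-3.0000, 3.7500, -1.5708)
step 2: θ'=-2.3208 (R=4.0000) → pose (-1.9268, 6.4766, -2.3208)
step 3: θ'=-2.6958 (R=0.3333) → pose (-1.8266, 6.5501, -2.6958)
step 4: θ'=-2.1958 (R=-8.0000) → pose (1.2117, 9.0875, -2.1958)
step 5: θ'=-2.4458 (R=7.0000) → pose (2.4015, 10.3646, -2.4458)
step 6: θ'=-2.4458 (straight) → pose (-1.4362, 7.1596, -2.4458)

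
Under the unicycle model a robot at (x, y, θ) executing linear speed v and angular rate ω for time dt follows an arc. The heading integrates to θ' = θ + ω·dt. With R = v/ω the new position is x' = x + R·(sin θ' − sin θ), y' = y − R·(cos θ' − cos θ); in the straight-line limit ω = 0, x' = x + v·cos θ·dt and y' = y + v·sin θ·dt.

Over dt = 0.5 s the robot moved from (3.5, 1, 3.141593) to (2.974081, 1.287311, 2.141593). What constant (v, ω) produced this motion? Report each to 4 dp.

v = 1.2500, ω = -2.0000

Δθ = 2.141593 − 3.141593 = -1.000000
ω = Δθ/dt = -1.000000/0.5 = -2.0000
R = Δx/(sin θ' − sin θ) = -0.6250
v = R·ω = -0.6250·-2.0000 = 1.2500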